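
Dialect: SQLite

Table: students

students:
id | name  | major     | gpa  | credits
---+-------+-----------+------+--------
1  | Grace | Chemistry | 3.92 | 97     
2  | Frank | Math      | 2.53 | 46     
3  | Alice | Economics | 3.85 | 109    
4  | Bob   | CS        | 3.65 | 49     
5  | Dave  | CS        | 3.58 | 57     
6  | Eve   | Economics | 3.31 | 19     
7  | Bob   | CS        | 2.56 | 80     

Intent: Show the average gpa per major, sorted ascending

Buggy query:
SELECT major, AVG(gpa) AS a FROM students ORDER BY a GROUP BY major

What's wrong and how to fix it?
Bug: GROUP BY must precede ORDER BY

Fix: Reorder: SELECT … FROM … GROUP BY … ORDER BY …

Corrected query:
SELECT major, AVG(gpa) AS a FROM students GROUP BY major ORDER BY a

Result:
major     | a       
----------+---------
Math      | 2.53    
CS        | 3.263333
Economics | 3.58    
Chemistry | 3.92    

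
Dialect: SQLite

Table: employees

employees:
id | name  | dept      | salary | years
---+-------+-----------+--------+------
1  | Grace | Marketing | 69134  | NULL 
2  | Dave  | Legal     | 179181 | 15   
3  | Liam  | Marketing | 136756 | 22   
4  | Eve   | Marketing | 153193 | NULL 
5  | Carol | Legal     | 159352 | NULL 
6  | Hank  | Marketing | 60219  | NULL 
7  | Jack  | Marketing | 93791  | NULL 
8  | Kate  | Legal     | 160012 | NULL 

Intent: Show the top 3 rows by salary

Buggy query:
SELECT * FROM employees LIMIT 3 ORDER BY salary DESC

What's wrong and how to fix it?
Bug: LIMIT must come after ORDER BY

Fix: Swap the clauses: ORDER BY first, then LIMIT

Corrected query:
SELECT * FROM employees ORDER BY salary DESC LIMIT 3

Result:
id | name  | dept  | salary | years
---+-------+-------+--------+------
2  | Dave  | Legal | 179181 | 15   
8  | Kate  | Legal | 160012 | NULL 
5  | Carol | Legal | 159352 | NULL 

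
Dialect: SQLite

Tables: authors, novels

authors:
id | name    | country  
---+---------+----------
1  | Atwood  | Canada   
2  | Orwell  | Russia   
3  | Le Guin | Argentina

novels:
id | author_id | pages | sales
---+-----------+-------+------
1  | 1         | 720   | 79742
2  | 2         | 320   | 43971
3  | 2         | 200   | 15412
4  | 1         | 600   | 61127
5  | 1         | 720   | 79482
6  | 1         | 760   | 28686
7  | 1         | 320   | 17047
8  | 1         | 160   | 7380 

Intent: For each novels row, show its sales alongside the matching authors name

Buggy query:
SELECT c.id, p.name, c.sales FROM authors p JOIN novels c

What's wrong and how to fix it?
Bug: JOIN with no ON clause produces a cartesian product; every novels row pairs with every authors row

Fix: Add ON c.author_id = p.id to the JOIN

Corrected query:
SELECT c.id, p.name, c.sales FROM authors p JOIN novels c ON c.author_id = p.id

Result:
id | name   | sales
---+--------+------
1  | Atwood | 79742
2  | Orwell | 43971
3  | Orwell | 15412
4  | Atwood | 61127
5  | Atwood | 79482
6  | Atwood | 28686
7  | Atwood | 17047
8  | Atwood | 7380 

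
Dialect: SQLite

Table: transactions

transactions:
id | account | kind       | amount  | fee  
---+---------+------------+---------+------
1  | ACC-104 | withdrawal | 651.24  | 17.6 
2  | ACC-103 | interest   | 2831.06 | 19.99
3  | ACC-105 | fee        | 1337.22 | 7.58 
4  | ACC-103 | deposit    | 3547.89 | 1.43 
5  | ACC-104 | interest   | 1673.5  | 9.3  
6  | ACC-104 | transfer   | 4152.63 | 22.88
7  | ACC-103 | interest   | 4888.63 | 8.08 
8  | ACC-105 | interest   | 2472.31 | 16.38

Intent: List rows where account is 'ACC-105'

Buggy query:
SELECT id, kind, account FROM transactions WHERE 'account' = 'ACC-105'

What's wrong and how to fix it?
Bug: 'account' in single quotes is a string literal, not the column; the comparison is literal-vs-literal and never true

Fix: Remove the quotes around the column name (or use double quotes for an identifier)

Corrected query:
SELECT id, kind, account FROM transactions WHERE account = 'ACC-105'

Result:
id | kind     | account
---+----------+--------
3  | fee      | ACC-105
8  | interest | ACC-105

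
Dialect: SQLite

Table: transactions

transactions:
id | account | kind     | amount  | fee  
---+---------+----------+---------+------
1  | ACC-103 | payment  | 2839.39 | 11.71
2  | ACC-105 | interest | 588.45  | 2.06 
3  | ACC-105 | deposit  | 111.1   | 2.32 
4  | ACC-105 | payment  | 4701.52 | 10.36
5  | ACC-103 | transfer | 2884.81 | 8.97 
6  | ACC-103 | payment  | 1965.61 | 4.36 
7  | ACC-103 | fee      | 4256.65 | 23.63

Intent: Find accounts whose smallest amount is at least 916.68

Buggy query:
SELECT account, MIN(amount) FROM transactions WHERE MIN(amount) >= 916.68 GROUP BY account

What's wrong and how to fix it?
Bug: Aggregates like MIN are computed per group after WHERE runs

Fix: Use HAVING for the per-group MIN condition

Corrected query:
SELECT account, MIN(amount) FROM transactions GROUP BY account HAVING MIN(amount) >= 916.68

Result:
account | MIN(amount)
--------+------------
ACC-103 | 1965.61    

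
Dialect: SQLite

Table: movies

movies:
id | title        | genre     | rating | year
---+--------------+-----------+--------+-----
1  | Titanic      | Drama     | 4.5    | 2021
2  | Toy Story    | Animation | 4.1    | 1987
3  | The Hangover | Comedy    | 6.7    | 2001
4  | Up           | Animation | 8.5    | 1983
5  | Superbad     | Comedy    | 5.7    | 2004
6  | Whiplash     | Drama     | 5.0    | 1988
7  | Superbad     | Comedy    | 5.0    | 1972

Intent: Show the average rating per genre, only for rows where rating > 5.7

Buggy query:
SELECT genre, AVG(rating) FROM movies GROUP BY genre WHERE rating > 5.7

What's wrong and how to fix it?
Bug: Row-level WHERE must come before GROUP BY in the clause order

Fix: Place WHERE between FROM and GROUP BY

Corrected query:
SELECT genre, AVG(rating) FROM movies WHERE rating > 5.7 GROUP BY genre

Result:
genre     | AVG(rating)
----------+------------
Animation | 8.5        
Comedy    | 6.7        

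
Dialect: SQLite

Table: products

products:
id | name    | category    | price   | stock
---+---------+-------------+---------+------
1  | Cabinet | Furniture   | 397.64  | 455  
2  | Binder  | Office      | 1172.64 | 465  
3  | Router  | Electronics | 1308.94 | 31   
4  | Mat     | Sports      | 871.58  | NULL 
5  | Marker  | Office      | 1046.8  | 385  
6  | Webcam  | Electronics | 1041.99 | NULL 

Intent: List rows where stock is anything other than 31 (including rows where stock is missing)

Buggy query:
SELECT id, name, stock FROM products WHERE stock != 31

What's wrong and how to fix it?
Bug: Inequality against NULL is unknown, not true; rows with NULL are dropped

Fix: Handle NULL separately with IS NULL alongside the inequality

Corrected query:
SELECT id, name, stock FROM products WHERE stock != 31 OR stock IS NULL

Result:
id | name    | stock
---+---------+------
1  | Cabinet | 455  
2  | Binder  | 465  
4  | Mat     | NULL 
5  | Marker  | 385  
6  | Webcam  | NULL 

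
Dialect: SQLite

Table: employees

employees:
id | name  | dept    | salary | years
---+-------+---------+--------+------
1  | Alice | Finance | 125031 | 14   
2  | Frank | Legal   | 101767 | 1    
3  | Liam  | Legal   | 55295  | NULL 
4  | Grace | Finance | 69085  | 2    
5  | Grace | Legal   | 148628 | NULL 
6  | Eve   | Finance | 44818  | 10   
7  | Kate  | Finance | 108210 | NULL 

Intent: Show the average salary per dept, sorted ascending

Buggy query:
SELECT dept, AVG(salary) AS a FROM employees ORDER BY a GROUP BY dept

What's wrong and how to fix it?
Bug: GROUP BY must precede ORDER BY

Fix: Reorder: SELECT … FROM … GROUP BY … ORDER BY …

Corrected query:
SELECT dept, AVG(salary) AS a FROM employees GROUP BY dept ORDER BY a

Result:
dept    | a            
--------+--------------
Finance | 86786        
Legal   | 101896.666667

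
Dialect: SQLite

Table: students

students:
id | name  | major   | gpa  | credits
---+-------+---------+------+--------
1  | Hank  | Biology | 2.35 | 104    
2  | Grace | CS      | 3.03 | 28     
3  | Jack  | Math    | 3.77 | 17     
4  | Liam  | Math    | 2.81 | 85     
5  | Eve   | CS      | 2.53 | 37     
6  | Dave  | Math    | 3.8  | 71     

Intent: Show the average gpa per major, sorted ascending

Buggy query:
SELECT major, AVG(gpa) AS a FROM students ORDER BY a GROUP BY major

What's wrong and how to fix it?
Bug: ORDER BY appears before GROUP BY; SQL clause order requires GROUP BY first

Fix: Reorder: SELECT … FROM … GROUP BY … ORDER BY …

Corrected query:
SELECT major, AVG(gpa) AS a FROM students GROUP BY major ORDER BY a

Result:
major   | a   
--------+-----
Biology | 2.35
CS      | 2.78
Math    | 3.46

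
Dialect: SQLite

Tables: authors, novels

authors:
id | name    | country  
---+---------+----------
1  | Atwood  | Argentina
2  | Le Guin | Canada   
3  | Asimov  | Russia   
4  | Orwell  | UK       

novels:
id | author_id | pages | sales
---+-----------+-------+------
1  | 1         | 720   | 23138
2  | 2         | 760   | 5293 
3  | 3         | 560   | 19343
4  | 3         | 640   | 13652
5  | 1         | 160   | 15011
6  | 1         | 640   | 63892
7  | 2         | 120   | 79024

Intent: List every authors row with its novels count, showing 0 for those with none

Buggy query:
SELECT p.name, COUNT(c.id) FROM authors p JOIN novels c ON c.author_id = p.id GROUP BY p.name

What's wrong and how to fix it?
Bug: INNER JOIN drops authors rows that have no matching novels rows

Fix: Use LEFT JOIN so parents without children still appear (COUNT(c.id) gives 0)

Corrected query:
SELECT p.name, COUNT(c.id) FROM authors p LEFT JOIN novels c ON c.author_id = p.id GROUP BY p.name

Result:
name    | COUNT(c.id)
--------+------------
Asimov  | 2          
Atwood  | 3          
Le Guin | 2          
Orwell  | 0          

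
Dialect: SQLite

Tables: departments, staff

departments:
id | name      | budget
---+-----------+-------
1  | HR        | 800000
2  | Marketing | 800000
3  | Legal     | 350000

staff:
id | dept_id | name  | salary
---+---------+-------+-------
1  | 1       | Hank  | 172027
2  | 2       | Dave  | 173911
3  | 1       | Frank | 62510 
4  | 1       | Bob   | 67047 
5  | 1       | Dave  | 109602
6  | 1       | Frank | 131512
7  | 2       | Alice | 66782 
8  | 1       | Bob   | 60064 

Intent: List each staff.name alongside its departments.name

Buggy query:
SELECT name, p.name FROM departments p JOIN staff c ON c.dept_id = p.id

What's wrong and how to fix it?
Bug: 'name' exists in both joined tables, so the database can't tell which one is meant

Fix: Prefix ambiguous columns with the table alias

Corrected query:
SELECT c.name, p.name FROM departments p JOIN staff c ON c.dept_id = p.id

Result:
name  | name     
------+----------
Hank  | HR       
Dave  | Marketing
Frank | HR       
Bob   | HR       
Dave  | HR       
Frank | HR       
Alice | Marketing
Bob   | HR       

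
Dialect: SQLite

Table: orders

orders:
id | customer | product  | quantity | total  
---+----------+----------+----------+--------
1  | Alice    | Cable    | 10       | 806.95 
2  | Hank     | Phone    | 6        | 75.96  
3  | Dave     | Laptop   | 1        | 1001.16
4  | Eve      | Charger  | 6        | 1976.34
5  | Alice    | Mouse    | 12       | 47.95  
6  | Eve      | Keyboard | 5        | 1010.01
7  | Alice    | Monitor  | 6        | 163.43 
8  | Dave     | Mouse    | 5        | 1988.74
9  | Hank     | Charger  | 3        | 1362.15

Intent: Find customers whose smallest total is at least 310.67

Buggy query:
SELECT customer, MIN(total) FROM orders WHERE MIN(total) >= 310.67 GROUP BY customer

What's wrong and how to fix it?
Bug: MIN() in WHERE is a misuse of aggregate

Fix: Use HAVING for the per-group MIN condition

Corrected query:
SELECT customer, MIN(total) FROM orders GROUP BY customer HAVING MIN(total) >= 310.67

Result:
customer | MIN(total)
---------+-----------
Dave     | 1001.16   
Eve      | 1010.01   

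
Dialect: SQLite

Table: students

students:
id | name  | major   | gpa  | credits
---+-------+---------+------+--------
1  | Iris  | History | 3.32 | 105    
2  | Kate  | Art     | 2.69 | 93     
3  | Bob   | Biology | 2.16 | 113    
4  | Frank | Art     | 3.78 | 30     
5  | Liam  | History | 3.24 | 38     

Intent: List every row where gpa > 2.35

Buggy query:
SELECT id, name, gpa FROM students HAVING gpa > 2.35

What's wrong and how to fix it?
Bug: HAVING filters the output of aggregation, but this query has no GROUP BY and no aggregate functions, so SQLite rejects it (HAVING clause on a non-aggregate query); the condition here is per row

Fix: Use WHERE for row-level filtering

Corrected query:
SELECT id, name, gpa FROM students WHERE gpa > 2.35

Result:
id | name  | gpa 
---+-------+-----
1  | Iris  | 3.32
2  | Kate  | 2.69
4  | Frank | 3.78
5  | Liam  | 3.24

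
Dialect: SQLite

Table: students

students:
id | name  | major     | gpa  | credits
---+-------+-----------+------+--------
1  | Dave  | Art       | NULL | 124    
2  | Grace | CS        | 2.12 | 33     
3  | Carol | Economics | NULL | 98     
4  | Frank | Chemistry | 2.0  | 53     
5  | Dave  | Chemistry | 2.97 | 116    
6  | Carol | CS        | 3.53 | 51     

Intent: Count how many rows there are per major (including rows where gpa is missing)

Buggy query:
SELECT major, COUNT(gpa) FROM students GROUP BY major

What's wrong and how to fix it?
Bug: COUNT(gpa) skips NULLs, so groups with missing gpa are undercounted

Fix: Replace COUNT(gpa) with COUNT(*)

Corrected query:
SELECT major, COUNT(*) FROM students GROUP BY major

Result:
major     | COUNT(*)
----------+---------
Art       | 1       
CS        | 2       
Chemistry | 2       
Economics | 1       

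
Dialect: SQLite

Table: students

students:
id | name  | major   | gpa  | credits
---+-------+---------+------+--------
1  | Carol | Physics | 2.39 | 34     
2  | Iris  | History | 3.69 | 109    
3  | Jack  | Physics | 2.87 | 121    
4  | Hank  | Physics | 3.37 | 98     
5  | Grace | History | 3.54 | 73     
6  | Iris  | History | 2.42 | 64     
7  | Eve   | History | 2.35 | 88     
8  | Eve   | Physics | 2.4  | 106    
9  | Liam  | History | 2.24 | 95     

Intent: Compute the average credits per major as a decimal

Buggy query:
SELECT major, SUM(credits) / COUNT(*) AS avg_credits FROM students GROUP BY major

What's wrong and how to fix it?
Bug: SUM(credits) and COUNT(*) are both integers; the division truncates the fractional part

Fix: Cast one side to REAL so the division keeps the fractional part

Corrected query:
SELECT major, SUM(credits) * 1.0 / COUNT(*) AS avg_credits FROM students GROUP BY major

Result:
major   | avg_credits
--------+------------
History | 85.8       
Physics | 89.75      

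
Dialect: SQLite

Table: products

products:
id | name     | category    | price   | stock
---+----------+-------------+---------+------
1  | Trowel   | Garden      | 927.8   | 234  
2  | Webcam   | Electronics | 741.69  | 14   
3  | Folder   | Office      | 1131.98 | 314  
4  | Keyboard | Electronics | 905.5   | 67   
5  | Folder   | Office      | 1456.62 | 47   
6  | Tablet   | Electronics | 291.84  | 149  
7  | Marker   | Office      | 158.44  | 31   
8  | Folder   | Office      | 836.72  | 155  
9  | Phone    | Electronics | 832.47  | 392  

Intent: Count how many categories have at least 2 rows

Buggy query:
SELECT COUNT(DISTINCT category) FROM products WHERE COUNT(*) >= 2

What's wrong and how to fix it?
Bug: COUNT(*) cannot appear in WHERE; the per-group count doesn't exist yet

Fix: Use a subquery that GROUPs and filters with HAVING, then count its rows

Corrected query:
SELECT COUNT(*) FROM (SELECT category FROM products GROUP BY category HAVING COUNT(*) >= 2)

Result:
COUNT(*)
--------
2       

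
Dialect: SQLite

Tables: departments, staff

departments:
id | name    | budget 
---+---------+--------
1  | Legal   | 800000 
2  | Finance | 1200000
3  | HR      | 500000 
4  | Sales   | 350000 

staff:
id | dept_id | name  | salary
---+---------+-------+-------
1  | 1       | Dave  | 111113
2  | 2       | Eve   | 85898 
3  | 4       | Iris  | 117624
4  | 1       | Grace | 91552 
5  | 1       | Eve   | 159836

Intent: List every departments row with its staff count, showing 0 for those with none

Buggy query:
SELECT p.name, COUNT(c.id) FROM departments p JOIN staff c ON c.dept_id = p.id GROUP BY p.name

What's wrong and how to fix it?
Bug: An inner join excludes parents with zero children

Fix: Switch to LEFT JOIN to retain unmatched parent rows

Corrected query:
SELECT p.name, COUNT(c.id) FROM departments p LEFT JOIN staff c ON c.dept_id = p.id GROUP BY p.name

Result:
name    | COUNT(c.id)
--------+------------
Finance | 1          
HR      | 0          
Legal   | 3          
Sales   | 1          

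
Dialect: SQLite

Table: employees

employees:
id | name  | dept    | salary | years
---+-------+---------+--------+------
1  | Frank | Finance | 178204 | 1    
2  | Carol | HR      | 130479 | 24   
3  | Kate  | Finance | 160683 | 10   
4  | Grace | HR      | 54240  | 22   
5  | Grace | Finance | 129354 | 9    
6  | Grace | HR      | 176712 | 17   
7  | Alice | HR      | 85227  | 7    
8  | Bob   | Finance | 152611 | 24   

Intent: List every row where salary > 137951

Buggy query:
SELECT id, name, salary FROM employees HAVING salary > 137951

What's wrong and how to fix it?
Bug: This is a non-aggregate query (no GROUP BY, no aggregates), so in SQLite the HAVING clause is invalid here; a row-level condition belongs in WHERE

Fix: Use WHERE for row-level filtering

Corrected query:
SELECT id, name, salary FROM employees WHERE salary > 137951

Result:
id | name  | salary
---+-------+-------
1  | Frank | 178204
3  | Kate  | 160683
6  | Grace | 176712
8  | Bob   | 152611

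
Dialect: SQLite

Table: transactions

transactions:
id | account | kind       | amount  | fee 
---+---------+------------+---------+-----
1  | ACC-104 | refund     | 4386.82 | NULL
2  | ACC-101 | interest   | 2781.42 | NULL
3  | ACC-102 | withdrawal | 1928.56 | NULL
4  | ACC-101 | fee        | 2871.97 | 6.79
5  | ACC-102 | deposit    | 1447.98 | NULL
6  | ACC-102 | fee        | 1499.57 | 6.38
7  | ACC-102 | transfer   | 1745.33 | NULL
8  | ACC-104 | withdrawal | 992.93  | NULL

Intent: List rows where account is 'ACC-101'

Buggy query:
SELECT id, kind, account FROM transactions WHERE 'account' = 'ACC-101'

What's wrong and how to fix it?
Bug: 'account' in single quotes is a string literal, not the column; the comparison is literal-vs-literal and never true

Fix: Remove the quotes around the column name (or use double quotes for an identifier)

Corrected query:
SELECT id, kind, account FROM transactions WHERE account = 'ACC-101'

Result:
id | kind     | account
---+----------+--------
2  | interest | ACC-101
4  | fee      | ACC-101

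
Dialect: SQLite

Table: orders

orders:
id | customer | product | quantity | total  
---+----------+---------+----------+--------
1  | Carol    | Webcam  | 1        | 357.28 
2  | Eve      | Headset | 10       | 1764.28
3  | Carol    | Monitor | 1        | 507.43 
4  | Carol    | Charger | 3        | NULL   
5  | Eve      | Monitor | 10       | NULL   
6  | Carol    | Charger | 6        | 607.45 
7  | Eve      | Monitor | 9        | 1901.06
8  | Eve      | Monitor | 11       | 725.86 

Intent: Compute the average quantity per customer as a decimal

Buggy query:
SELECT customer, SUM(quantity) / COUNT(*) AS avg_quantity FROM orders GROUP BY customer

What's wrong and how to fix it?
Bug: Both operands are integers, so '/' performs integer division and truncates

Fix: Multiply by 1.0 (or CAST to REAL) to force floating-point division

Corrected query:
SELECT customer, SUM(quantity) * 1.0 / COUNT(*) AS avg_quantity FROM orders GROUP BY customer

Result:
customer | avg_quantity
---------+-------------
Carol    | 2.75        
Eve      | 10          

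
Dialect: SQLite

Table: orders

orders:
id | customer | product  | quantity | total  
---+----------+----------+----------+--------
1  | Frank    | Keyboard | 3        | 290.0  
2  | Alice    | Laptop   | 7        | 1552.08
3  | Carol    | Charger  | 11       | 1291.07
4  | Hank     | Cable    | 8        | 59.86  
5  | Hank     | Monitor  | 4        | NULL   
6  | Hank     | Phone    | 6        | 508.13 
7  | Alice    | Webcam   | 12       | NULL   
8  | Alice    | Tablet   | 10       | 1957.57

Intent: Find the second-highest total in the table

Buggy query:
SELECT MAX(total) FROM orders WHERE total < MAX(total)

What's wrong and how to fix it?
Bug: MAX(total) on the right of the comparison is an aggregate-in-WHERE error

Fix: Put the inner MAX in a scalar subquery

Corrected query:
SELECT MAX(total) FROM orders WHERE total < (SELECT MAX(total) FROM orders)

Result:
MAX(total)
----------
1552.08   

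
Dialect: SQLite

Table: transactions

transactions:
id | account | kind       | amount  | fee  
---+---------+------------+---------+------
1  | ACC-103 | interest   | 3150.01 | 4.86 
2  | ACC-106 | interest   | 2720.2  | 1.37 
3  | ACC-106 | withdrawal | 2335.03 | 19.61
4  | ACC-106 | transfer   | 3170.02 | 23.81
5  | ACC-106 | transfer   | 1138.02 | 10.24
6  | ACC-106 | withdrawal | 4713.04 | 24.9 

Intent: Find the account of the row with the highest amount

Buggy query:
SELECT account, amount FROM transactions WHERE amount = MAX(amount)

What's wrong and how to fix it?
Bug: WHERE is evaluated per row; an aggregate over the whole table isn't defined there

Fix: Wrap MAX in a scalar subquery so WHERE compares against a single value

Corrected query:
SELECT account, amount FROM transactions WHERE amount = (SELECT MAX(amount) FROM transactions)

Result:
account | amount 
--------+--------
ACC-106 | 4713.04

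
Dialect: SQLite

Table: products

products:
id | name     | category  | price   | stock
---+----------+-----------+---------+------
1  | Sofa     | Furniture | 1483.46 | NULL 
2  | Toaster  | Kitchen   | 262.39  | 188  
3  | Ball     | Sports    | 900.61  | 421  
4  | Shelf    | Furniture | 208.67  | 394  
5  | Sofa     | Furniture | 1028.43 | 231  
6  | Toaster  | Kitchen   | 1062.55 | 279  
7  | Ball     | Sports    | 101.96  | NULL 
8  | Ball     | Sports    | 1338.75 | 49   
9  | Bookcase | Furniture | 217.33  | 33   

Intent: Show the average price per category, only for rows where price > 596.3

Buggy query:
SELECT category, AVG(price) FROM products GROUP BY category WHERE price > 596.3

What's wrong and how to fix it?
Bug: WHERE cannot follow GROUP BY

Fix: Place WHERE between FROM and GROUP BY

Corrected query:
SELECT category, AVG(price) FROM products WHERE price > 596.3 GROUP BY category

Result:
category  | AVG(price)
----------+-----------
Furniture | 1255.945  
Kitchen   | 1062.55   
Sports    | 1119.68   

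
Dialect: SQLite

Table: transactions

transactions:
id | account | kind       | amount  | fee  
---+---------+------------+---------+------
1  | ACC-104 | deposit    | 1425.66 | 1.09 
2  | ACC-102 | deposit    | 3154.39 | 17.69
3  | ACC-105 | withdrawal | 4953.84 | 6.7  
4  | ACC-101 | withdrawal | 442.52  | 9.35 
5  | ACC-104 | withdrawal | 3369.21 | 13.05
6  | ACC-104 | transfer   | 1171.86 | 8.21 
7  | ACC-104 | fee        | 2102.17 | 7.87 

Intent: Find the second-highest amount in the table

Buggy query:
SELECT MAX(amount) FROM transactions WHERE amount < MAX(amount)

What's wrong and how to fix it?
Bug: The inner MAX is an aggregate inside WHERE, which is not allowed

Fix: Compute the overall MAX in a subquery, then take MAX of rows below it

Corrected query:
SELECT MAX(amount) FROM transactions WHERE amount < (SELECT MAX(amount) FROM transactions)

Result:
MAX(amount)
-----------
3369.21    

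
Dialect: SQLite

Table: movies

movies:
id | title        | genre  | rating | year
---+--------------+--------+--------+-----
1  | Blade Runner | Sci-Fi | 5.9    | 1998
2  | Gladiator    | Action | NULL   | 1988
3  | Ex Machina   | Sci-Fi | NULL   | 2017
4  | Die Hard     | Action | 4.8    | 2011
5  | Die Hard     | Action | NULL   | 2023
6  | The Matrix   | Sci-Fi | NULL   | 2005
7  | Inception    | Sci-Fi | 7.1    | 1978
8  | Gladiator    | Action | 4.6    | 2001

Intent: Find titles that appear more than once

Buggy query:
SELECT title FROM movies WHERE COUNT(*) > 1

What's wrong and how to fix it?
Bug: COUNT(*) is an aggregate and cannot be used in WHERE

Fix: GROUP BY title, then filter groups with HAVING COUNT(*) > 1

Corrected query:
SELECT title FROM movies GROUP BY title HAVING COUNT(*) > 1

Result:
title    
---------
Die Hard 
Gladiator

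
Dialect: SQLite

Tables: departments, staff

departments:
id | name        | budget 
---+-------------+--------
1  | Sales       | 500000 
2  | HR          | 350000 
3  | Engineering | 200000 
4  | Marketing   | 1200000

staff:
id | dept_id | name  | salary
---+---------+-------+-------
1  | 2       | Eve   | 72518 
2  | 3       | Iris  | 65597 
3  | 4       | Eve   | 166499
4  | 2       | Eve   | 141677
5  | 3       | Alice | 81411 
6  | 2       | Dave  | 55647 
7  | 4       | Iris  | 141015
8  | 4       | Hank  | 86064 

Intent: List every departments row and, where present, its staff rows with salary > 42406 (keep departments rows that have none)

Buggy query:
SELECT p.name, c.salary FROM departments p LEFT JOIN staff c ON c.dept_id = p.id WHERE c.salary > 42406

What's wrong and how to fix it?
Bug: Filtering c.salary in WHERE discards the NULL rows produced by LEFT JOIN, turning it into an inner join

Fix: Put 'c.salary > 42406' in the JOIN's ON clause instead of WHERE

Corrected query:
SELECT p.name, c.salary FROM departments p LEFT JOIN staff c ON c.dept_id = p.id AND c.salary > 42406

Result:
name        | salary
------------+-------
Sales       | NULL  
HR          | 55647 
HR          | 72518 
HR          | 141677
Engineering | 65597 
Engineering | 81411 
Marketing   | 86064 
Marketing   | 141015
Marketing   | 166499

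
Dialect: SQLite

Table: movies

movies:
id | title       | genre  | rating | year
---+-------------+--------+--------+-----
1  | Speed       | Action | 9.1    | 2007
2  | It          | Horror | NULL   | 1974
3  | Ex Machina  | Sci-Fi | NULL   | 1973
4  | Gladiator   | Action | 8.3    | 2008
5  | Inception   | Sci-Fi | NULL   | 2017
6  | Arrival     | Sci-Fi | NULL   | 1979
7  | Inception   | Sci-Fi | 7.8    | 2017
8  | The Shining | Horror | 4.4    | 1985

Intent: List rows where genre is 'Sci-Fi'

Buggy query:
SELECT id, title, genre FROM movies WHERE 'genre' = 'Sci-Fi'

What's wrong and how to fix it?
Bug: 'genre' in single quotes is a string literal, not the column; the comparison is literal-vs-literal and never true

Fix: Reference the column as genre without single quotes

Corrected query:
SELECT id, title, genre FROM movies WHERE genre = 'Sci-Fi'

Result:
id | title      | genre 
---+------------+-------
3  | Ex Machina | Sci-Fi
5  | Inception  | Sci-Fi
6  | Arrival    | Sci-Fi
7  | Inception  | Sci-Fi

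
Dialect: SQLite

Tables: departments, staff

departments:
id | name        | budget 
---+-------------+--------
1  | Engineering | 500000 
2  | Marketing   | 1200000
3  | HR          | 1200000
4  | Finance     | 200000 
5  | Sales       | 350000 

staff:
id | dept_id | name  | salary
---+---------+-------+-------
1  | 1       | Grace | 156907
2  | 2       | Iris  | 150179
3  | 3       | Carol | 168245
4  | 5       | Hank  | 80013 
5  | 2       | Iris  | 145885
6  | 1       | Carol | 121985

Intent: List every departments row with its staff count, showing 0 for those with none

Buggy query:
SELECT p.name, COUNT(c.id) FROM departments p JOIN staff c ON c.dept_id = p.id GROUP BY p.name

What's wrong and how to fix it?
Bug: An inner join excludes parents with zero children

Fix: Use LEFT JOIN so parents without children still appear (COUNT(c.id) gives 0)

Corrected query:
SELECT p.name, COUNT(c.id) FROM departments p LEFT JOIN staff c ON c.dept_id = p.id GROUP BY p.name

Result:
name        | COUNT(c.id)
------------+------------
Engineering | 2          
Finance     | 0          
HR          | 1          
Marketing   | 2          
Sales       | 1          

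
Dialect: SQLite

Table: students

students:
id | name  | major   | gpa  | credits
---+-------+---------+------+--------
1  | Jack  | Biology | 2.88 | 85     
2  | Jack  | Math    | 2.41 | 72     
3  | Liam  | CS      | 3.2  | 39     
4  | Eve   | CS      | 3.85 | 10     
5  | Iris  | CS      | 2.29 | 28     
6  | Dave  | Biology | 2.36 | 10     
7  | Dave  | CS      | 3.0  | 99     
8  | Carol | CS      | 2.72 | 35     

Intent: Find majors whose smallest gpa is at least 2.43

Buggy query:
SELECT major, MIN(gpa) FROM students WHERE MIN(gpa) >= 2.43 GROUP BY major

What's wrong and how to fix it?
Bug: Aggregates like MIN are computed per group after WHERE runs

Fix: Replace WHERE with HAVING after the GROUP BY

Corrected query:
SELECT major, MIN(gpa) FROM students GROUP BY major HAVING MIN(gpa) >= 2.43

Result:
(no rows)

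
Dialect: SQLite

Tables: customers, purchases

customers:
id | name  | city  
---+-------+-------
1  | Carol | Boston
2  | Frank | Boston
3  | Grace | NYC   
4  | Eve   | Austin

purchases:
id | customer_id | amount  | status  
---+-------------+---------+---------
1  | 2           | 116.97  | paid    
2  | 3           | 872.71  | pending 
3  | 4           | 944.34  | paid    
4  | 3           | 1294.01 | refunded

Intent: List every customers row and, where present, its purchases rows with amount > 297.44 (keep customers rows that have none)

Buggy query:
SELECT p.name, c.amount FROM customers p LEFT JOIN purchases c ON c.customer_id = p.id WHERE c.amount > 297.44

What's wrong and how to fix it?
Bug: A WHERE condition on the right-hand table after LEFT JOIN drops unmatched parents

Fix: Move the right-table condition into the ON clause so unmatched parents are kept

Corrected query:
SELECT p.name, c.amount FROM customers p LEFT JOIN purchases c ON c.customer_id = p.id AND c.amount > 297.44

Result:
name  | amount 
------+--------
Carol | NULL   
Frank | NULL   
Grace | 872.71 
Grace | 1294.01
Eve   | 944.34 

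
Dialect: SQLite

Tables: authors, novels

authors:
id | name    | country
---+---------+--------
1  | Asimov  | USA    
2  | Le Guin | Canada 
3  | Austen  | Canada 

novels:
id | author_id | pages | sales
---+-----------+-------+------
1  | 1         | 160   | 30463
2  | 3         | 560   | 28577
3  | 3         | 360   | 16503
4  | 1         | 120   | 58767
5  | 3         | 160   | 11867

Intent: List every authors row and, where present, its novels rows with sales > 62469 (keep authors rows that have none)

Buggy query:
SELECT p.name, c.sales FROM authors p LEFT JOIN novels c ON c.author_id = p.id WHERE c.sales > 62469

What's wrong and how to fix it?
Bug: Filtering c.sales in WHERE discards the NULL rows produced by LEFT JOIN, turning it into an inner join

Fix: Move the right-table condition into the ON clause so unmatched parents are kept

Corrected query:
SELECT p.name, c.sales FROM authors p LEFT JOIN novels c ON c.author_id = p.id AND c.sales > 62469

Result:
name    | sales
--------+------
Asimov  | NULL 
Le Guin | NULL 
Austen  | NULL 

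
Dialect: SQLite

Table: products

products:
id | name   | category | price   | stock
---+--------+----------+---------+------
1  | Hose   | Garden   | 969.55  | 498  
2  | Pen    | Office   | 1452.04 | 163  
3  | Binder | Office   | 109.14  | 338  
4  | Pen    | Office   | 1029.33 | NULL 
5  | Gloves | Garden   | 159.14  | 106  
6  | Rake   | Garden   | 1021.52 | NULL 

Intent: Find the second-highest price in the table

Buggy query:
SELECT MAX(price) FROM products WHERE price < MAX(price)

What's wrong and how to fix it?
Bug: The inner MAX is an aggregate inside WHERE, which is not allowed

Fix: Put the inner MAX in a scalar subquery

Corrected query:
SELECT MAX(price) FROM products WHERE price < (SELECT MAX(price) FROM products)

Result:
MAX(price)
----------
1029.33   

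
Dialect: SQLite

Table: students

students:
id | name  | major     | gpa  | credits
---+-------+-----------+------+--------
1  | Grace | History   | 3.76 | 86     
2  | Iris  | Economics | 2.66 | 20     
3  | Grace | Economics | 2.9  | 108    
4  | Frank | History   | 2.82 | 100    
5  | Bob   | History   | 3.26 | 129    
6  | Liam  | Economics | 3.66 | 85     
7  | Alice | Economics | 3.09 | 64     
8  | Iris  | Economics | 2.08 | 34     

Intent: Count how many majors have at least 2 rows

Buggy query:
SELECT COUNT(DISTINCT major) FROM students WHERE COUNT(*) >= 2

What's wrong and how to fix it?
Bug: COUNT(*) cannot appear in WHERE; the per-group count doesn't exist yet

Fix: Group first with HAVING COUNT(*) >= 2, then COUNT the resulting groups

Corrected query:
SELECT COUNT(*) FROM (SELECT major FROM students GROUP BY major HAVING COUNT(*) >= 2)

Result:
COUNT(*)
--------
2       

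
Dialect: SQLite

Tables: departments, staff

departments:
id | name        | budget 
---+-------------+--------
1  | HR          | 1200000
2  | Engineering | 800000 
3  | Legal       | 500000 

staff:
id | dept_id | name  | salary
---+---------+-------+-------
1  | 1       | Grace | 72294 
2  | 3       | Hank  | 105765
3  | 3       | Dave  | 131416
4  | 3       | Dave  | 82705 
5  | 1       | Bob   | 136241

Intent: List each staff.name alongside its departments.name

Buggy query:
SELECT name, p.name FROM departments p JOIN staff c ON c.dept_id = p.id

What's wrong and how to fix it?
Bug: Both tables have a 'name' column; the unqualified reference is ambiguous

Fix: Qualify the column with its table alias (c.name)

Corrected query:
SELECT c.name, p.name FROM departments p JOIN staff c ON c.dept_id = p.id

Result:
name  | name 
------+------
Grace | HR   
Hank  | Legal
Dave  | Legal
Dave  | Legal
Bob   | HR   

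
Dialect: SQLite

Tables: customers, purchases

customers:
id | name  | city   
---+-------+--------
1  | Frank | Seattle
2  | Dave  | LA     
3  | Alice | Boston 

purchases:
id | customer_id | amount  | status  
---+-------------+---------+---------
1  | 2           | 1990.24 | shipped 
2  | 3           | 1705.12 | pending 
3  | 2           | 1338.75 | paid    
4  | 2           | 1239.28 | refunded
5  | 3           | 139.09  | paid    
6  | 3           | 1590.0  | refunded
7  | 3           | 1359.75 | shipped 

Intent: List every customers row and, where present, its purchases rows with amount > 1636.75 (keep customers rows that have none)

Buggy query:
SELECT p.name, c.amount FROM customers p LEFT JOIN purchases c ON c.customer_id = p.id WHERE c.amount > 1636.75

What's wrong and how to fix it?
Bug: A WHERE condition on the right-hand table after LEFT JOIN drops unmatched parents

Fix: Put 'c.amount > 1636.75' in the JOIN's ON clause instead of WHERE

Corrected query:
SELECT p.name, c.amount FROM customers p LEFT JOIN purchases c ON c.customer_id = p.id AND c.amount > 1636.75

Result:
name  | amount 
------+--------
Frank | NULL   
Dave  | 1990.24
Alice | 1705.12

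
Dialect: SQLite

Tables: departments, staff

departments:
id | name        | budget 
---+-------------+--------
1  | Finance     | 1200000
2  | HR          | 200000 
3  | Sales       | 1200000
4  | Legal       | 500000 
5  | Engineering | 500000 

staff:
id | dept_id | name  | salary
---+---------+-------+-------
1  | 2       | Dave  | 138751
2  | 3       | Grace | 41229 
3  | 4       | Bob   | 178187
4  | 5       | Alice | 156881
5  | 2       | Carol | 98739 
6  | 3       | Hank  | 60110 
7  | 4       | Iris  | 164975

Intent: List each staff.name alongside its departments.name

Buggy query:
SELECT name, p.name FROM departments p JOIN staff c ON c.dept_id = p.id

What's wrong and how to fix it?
Bug: Both tables have a 'name' column; the unqualified reference is ambiguous

Fix: Prefix ambiguous columns with the table alias

Corrected query:
SELECT c.name, p.name FROM departments p JOIN staff c ON c.dept_id = p.id

Result:
name  | name       
------+------------
Dave  | HR         
Grace | Sales      
Bob   | Legal      
Alice | Engineering
Carol | HR         
Hank  | Sales      
Iris  | Legal      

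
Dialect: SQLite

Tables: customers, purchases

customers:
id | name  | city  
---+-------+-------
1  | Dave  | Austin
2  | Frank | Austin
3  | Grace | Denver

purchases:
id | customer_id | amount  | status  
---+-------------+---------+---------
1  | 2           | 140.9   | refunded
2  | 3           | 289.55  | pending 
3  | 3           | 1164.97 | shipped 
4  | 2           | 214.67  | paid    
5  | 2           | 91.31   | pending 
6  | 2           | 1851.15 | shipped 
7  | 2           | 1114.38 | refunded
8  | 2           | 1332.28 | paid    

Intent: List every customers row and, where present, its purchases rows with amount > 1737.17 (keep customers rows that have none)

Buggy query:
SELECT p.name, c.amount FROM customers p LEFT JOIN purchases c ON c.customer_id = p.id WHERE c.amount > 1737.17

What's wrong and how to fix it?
Bug: Filtering c.amount in WHERE discards the NULL rows produced by LEFT JOIN, turning it into an inner join

Fix: Move the right-table condition into the ON clause so unmatched parents are kept

Corrected query:
SELECT p.name, c.amount FROM customers p LEFT JOIN purchases c ON c.customer_id = p.id AND c.amount > 1737.17

Result:
name  | amount 
------+--------
Dave  | NULL   
Frank | 1851.15
Grace | NULL   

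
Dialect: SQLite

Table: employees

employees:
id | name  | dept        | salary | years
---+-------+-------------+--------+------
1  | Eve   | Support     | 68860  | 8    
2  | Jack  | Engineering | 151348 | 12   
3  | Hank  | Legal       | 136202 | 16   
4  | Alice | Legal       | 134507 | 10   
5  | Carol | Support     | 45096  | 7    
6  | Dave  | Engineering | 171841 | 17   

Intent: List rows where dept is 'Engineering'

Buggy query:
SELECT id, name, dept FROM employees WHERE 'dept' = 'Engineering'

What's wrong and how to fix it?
Bug: 'dept' in single quotes is a string literal, not the column; the comparison is literal-vs-literal and never true

Fix: Remove the quotes around the column name (or use double quotes for an identifier)

Corrected query:
SELECT id, name, dept FROM employees WHERE dept = 'Engineering'

Result:
id | name | dept       
---+------+------------
2  | Jack | Engineering
6  | Dave | Engineering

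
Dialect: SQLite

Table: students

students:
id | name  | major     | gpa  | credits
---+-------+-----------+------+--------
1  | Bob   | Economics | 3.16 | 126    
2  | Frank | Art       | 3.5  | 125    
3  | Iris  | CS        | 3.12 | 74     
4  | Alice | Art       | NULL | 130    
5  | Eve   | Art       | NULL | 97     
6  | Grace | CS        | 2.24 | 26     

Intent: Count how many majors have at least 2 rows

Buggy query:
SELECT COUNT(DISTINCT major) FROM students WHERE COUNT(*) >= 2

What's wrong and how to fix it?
Bug: COUNT(*) cannot appear in WHERE; the per-group count doesn't exist yet

Fix: Use a subquery that GROUPs and filters with HAVING, then count its rows

Corrected query:
SELECT COUNT(*) FROM (SELECT major FROM students GROUP BY major HAVING COUNT(*) >= 2)

Result:
COUNT(*)
--------
2       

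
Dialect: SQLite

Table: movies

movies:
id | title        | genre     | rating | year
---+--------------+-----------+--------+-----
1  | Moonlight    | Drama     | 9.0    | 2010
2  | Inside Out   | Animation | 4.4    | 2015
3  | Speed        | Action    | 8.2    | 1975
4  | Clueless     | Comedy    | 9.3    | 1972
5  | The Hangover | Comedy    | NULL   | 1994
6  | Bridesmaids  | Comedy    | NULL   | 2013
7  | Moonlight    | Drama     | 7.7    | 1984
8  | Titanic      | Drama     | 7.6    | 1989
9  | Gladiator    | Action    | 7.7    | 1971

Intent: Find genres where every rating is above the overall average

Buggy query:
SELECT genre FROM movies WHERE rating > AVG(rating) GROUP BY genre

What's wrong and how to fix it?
Bug: WHERE evaluates per row before aggregation, so AVG() is unavailable

Fix: Use a subquery for AVG and a HAVING MIN(...) filter so the condition holds for every row in the group

Corrected query:
SELECT genre FROM movies GROUP BY genre HAVING MIN(rating) > (SELECT AVG(rating) FROM movies)

Result:
genre 
------
Comedy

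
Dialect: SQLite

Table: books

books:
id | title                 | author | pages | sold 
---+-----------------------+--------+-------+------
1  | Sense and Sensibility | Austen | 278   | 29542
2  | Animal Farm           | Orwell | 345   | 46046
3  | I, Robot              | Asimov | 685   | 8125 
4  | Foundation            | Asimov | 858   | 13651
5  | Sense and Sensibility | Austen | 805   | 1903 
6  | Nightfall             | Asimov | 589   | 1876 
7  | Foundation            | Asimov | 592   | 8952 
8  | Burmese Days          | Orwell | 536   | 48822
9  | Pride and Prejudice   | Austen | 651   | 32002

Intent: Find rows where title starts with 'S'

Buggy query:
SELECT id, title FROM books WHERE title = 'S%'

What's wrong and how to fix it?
Bug: '=' compares the literal string including the % character; pattern matching needs LIKE

Fix: Replace '=' with LIKE so 'S%' is treated as a pattern

Corrected query:
SELECT id, title FROM books WHERE title LIKE 'S%'

Result:
id | title                
---+----------------------
1  | Sense and Sensibility
5  | Sense and Sensibility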